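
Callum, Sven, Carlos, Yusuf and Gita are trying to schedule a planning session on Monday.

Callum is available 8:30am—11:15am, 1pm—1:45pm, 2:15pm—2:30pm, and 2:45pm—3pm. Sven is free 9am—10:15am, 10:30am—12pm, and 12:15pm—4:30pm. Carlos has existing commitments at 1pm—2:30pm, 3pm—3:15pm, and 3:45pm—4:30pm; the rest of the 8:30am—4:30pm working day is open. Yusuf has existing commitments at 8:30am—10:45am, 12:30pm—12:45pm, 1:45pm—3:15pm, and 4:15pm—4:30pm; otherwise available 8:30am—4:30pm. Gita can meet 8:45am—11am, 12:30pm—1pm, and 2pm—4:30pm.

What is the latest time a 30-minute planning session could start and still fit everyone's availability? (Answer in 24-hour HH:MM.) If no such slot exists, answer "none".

Carlos free within 08:30–16:30: 08:30–13:00, 14:30–15:00, 15:15–15:45.
Yusuf free within 08:30–16:30: 10:45–12:30, 12:45–13:45, 15:15–16:15.
Callum ∩ Sven: 09:00–10:15, 10:30–11:15, 13:00–13:45, 14:15–14:30, 14:45–15:00.
Callum ∩ Sven ∩ Carlos: 09:00–10:15, 10:30–11:15, 14:45–15:00.
Callum ∩ Sven ∩ Carlos ∩ Yusuf: 10:45–11:15.
Callum ∩ Sven ∩ Carlos ∩ Yusuf ∩ Gita: 10:45–11:00.
Windows ≥ 30 min: (none).

none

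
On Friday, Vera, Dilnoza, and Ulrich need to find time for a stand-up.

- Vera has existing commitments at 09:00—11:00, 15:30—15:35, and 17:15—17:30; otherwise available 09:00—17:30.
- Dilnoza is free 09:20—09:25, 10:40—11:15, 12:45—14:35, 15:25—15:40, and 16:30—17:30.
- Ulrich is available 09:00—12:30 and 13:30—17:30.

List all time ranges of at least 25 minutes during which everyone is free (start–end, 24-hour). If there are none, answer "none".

13:30–14:35, 16:30–17:15

Vera free within 09:00–17:30: 11:00–15:30, 15:35–17:15.
Vera ∩ Dilnoza: 11:00–11:15, 12:45–14:35, 15:25–15:30, 15:35–15:40, 16:30–17:15.
Vera ∩ Dilnoza ∩ Ulrich: 11:00–11:15, 13:30–14:35, 15:25–15:30, 15:35–15:40, 16:30–17:15.
Windows ≥ 25 min: 13:30–14:35, 16:30–17:15.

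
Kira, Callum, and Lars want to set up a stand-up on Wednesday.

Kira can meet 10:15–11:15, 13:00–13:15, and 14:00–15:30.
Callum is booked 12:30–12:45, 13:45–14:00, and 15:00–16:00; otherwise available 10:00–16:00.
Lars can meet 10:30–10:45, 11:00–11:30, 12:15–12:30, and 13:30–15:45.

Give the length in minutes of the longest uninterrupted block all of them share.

60 minutes

Callum free within 10:00–16:00: 10:00–12:30, 12:45–13:45, 14:00–15:00.
Kira ∩ Callum: 10:15–11:15, 13:00–13:15, 14:00–15:00.
Kira ∩ Callum ∩ Lars: 10:30–10:45, 11:00–11:15, 14:00–15:00.
Common window lengths: 15, 15, 60 min; longest is 60.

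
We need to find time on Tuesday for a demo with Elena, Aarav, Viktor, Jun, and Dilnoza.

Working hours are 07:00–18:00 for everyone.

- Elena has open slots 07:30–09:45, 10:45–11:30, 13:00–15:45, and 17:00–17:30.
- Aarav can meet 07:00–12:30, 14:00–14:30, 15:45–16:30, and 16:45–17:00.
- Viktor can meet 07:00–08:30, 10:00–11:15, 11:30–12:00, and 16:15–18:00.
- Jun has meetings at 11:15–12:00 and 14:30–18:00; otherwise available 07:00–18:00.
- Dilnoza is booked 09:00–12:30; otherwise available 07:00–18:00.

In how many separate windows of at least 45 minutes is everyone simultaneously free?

1

Jun free within 07:00–18:00: 07:00–11:15, 12:00–14:30.
Dilnoza free within 07:00–18:00: 07:00–09:00, 12:30–18:00.
Elena ∩ Aarav: 07:30–09:45, 10:45–11:30, 14:00–14:30.
Elena ∩ Aarav ∩ Viktor: 07:30–08:30, 10:45–11:15.
Elena ∩ Aarav ∩ Viktor ∩ Jun: 07:30–08:30, 10:45–11:15.
Elena ∩ Aarav ∩ Viktor ∩ Jun ∩ Dilnoza: 07:30–08:30.
Windows ≥ 45 min: 07:30–08:30.
That's 1 window.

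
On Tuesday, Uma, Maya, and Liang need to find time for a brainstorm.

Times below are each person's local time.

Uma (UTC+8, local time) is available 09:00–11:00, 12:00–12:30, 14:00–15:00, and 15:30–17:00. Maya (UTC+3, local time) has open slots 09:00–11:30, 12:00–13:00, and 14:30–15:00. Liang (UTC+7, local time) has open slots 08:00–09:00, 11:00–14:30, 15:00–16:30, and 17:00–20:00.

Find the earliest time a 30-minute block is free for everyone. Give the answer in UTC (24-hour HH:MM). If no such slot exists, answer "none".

06:00

Uma → UTC: 01:00–03:00, 04:00–04:30, 06:00–07:00, 07:30–09:00.
Maya → UTC: 06:00–08:30, 09:00–10:00, 11:30–12:00.
Liang → UTC: 01:00–02:00, 04:00–07:30, 08:00–09:30, 10:00–13:00.
Uma ∩ Maya: 06:00–07:00, 07:30–08:30.
Uma ∩ Maya ∩ Liang: 06:00–07:00, 08:00–08:30.
Windows ≥ 30 min: 06:00–07:00, 08:00–08:30.
Earliest such window starts at 06:00.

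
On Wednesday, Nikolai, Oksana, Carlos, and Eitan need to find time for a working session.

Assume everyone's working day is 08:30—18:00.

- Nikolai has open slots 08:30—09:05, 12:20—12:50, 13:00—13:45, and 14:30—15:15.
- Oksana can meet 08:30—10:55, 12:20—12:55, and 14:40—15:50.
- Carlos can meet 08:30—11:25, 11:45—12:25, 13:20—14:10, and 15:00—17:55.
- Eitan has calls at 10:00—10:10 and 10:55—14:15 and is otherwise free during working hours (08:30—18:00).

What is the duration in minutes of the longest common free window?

35 minutes

Eitan free within 08:30–18:00: 08:30–10:00, 10:10–10:55, 14:15–18:00.
Nikolai ∩ Oksana: 08:30–09:05, 12:20–12:50, 14:40–15:15.
Nikolai ∩ Oksana ∩ Carlos: 08:30–09:05, 12:20–12:25, 15:00–15:15.
Nikolai ∩ Oksana ∩ Carlos ∩ Eitan: 08:30–09:05, 15:00–15:15.
Common window lengths: 35, 15 min; longest is 35.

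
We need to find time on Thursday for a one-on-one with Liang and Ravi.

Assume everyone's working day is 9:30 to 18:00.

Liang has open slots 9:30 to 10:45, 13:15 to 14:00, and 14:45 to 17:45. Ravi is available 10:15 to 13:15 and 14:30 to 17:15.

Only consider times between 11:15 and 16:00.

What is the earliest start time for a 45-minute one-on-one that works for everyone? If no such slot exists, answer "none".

Liang ∩ Ravi: 10:15–10:45, 14:45–17:15.
Restricted to 11:15–16:00: 14:45–16:00.
Windows ≥ 45 min: 14:45–16:00.
Earliest such window starts at 14:45.

14:45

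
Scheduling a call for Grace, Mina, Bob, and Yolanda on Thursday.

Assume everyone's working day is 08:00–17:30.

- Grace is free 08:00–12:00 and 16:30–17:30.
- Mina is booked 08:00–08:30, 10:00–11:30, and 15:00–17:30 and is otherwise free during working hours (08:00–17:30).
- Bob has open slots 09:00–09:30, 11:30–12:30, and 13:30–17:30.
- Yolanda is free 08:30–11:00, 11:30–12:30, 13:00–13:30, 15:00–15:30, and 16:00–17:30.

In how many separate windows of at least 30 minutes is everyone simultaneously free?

2

Mina free within 08:00–17:30: 08:30–10:00, 11:30–15:00.
Grace ∩ Mina: 08:30–10:00, 11:30–12:00.
Grace ∩ Mina ∩ Bob: 09:00–09:30, 11:30–12:00.
Grace ∩ Mina ∩ Bob ∩ Yolanda: 09:00–09:30, 11:30–12:00.
Windows ≥ 30 min: 09:00–09:30, 11:30–12:00.
That's 2 windows.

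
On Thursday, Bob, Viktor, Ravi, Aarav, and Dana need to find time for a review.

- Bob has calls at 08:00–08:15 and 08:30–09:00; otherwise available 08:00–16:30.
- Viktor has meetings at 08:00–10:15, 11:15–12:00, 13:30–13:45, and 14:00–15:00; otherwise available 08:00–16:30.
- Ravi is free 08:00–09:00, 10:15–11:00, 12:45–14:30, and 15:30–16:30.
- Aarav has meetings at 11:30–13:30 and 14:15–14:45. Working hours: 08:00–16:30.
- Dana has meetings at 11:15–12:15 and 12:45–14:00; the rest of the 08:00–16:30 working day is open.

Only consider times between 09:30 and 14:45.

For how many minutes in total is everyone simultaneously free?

45 minutes

Bob free within 08:00–16:30: 08:15–08:30, 09:00–16:30.
Viktor free within 08:00–16:30: 10:15–11:15, 12:00–13:30, 13:45–14:00, 15:00–16:30.
Aarav free within 08:00–16:30: 08:00–11:30, 13:30–14:15, 14:45–16:30.
Dana free within 08:00–16:30: 08:00–11:15, 12:15–12:45, 14:00–16:30.
Bob ∩ Viktor: 10:15–11:15, 12:00–13:30, 13:45–14:00, 15:00–16:30.
Bob ∩ Viktor ∩ Ravi: 10:15–11:00, 12:45–13:30, 13:45–14:00, 15:30–16:30.
Bob ∩ Viktor ∩ Ravi ∩ Aarav: 10:15–11:00, 13:45–14:00, 15:30–16:30.
Bob ∩ Viktor ∩ Ravi ∩ Aarav ∩ Dana: 10:15–11:00, 15:30–16:30.
Restricted to 09:30–14:45: 10:15–11:00.
Total common minutes: 45.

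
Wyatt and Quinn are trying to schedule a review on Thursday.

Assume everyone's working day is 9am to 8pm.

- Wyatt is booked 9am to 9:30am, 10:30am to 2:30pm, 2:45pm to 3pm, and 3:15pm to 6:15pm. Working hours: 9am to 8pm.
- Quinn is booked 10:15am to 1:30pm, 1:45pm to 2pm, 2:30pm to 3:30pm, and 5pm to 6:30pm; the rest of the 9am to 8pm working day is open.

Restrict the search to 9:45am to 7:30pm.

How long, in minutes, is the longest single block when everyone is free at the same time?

60 minutes

Wyatt free within 09:00–20:00: 09:30–10:30, 14:30–14:45, 15:00–15:15, 18:15–20:00.
Quinn free within 09:00–20:00: 09:00–10:15, 13:30–13:45, 14:00–14:30, 15:30–17:00, 18:30–20:00.
Wyatt ∩ Quinn: 09:30–10:15, 18:30–20:00.
Restricted to 09:45–19:30: 09:45–10:15, 18:30–19:30.
Common window lengths: 30, 60 min; longest is 60.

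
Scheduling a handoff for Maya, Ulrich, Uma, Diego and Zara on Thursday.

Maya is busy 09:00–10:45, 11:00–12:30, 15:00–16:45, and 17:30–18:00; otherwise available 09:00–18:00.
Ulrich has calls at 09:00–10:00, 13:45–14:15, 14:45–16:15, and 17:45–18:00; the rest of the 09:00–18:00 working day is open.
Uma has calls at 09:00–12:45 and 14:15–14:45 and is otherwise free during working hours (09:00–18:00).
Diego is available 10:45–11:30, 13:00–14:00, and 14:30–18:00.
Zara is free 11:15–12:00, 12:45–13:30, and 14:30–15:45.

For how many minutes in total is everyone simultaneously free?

30 minutes

Maya free within 09:00–18:00: 10:45–11:00, 12:30–15:00, 16:45–17:30.
Ulrich free within 09:00–18:00: 10:00–13:45, 14:15–14:45, 16:15–17:45.
Uma free within 09:00–18:00: 12:45–14:15, 14:45–18:00.
Maya ∩ Ulrich: 10:45–11:00, 12:30–13:45, 14:15–14:45, 16:45–17:30.
Maya ∩ Ulrich ∩ Uma: 12:45–13:45, 16:45–17:30.
Maya ∩ Ulrich ∩ Uma ∩ Diego: 13:00–13:45, 16:45–17:30.
Maya ∩ Ulrich ∩ Uma ∩ Diego ∩ Zara: 13:00–13:30.
Total common minutes: 30.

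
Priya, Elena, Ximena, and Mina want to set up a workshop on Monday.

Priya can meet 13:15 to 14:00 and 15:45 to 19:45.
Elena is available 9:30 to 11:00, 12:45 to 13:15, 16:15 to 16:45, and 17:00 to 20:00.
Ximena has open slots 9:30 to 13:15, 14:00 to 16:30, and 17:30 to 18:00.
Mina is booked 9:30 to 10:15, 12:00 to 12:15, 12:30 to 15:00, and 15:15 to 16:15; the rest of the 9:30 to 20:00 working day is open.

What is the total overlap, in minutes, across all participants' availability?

Mina free within 09:30–20:00: 10:15–12:00, 12:15–12:30, 15:00–15:15, 16:15–20:00.
Priya ∩ Elena: 16:15–16:45, 17:00–19:45.
Priya ∩ Elena ∩ Ximena: 16:15–16:30, 17:30–18:00.
Priya ∩ Elena ∩ Ximena ∩ Mina: 16:15–16:30, 17:30–18:00.
Total common minutes: 15 + 30 = 45.

45 minutes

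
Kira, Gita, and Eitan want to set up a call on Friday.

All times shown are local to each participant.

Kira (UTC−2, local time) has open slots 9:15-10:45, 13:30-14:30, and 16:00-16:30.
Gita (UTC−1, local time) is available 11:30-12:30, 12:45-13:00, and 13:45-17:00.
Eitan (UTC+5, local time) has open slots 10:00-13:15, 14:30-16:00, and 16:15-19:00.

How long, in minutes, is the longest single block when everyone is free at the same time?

15 minutes

Kira → UTC: 11:15–12:45, 15:30–16:30, 18:00–18:30.
Gita → UTC: 12:30–13:30, 13:45–14:00, 14:45–18:00.
Eitan → UTC: 05:00–08:15, 09:30–11:00, 11:15–14:00.
Kira ∩ Gita: 12:30–12:45, 15:30–16:30.
Kira ∩ Gita ∩ Eitan: 12:30–12:45.
Single common window of 15 minutes.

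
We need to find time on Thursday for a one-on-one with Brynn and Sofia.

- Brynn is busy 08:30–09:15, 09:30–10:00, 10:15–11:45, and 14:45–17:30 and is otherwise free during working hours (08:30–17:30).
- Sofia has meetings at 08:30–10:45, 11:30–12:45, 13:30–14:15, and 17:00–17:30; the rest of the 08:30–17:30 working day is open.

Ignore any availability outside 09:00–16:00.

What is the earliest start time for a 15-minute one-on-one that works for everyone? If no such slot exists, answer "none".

12:45

Brynn free within 08:30–17:30: 09:15–09:30, 10:00–10:15, 11:45–14:45.
Sofia free within 08:30–17:30: 10:45–11:30, 12:45–13:30, 14:15–17:00.
Brynn ∩ Sofia: 12:45–13:30, 14:15–14:45.
Restricted to 09:00–16:00: 12:45–13:30, 14:15–14:45.
Windows ≥ 15 min: 12:45–13:30, 14:15–14:45.
Earliest such window starts at 12:45.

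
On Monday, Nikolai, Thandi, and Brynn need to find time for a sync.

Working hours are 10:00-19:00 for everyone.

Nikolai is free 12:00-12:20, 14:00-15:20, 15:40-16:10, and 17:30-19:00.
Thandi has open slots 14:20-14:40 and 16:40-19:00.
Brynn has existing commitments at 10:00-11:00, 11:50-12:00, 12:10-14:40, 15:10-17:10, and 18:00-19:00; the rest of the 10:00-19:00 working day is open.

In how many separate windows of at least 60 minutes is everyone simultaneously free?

0

Brynn free within 10:00–19:00: 11:00–11:50, 12:00–12:10, 14:40–15:10, 17:10–18:00.
Nikolai ∩ Thandi: 14:20–14:40, 17:30–19:00.
Nikolai ∩ Thandi ∩ Brynn: 17:30–18:00.
Windows ≥ 60 min: (none).
That's 0 windows.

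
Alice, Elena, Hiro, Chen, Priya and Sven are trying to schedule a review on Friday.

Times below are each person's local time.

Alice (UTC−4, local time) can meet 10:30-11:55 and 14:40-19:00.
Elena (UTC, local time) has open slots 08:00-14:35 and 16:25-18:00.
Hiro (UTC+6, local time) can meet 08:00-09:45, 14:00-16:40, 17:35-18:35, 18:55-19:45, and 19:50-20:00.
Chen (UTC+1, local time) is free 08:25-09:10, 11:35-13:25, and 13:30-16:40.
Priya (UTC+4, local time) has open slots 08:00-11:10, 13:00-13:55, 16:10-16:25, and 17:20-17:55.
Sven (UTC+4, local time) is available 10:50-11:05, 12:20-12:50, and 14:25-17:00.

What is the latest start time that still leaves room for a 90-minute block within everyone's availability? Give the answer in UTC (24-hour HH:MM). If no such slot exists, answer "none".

none

Alice → UTC: 14:30–15:55, 18:40–23:00.
Elena → UTC: 08:00–14:35, 16:25–18:00.
Hiro → UTC: 02:00–03:45, 08:00–10:40, 11:35–12:35, 12:55–13:45, 13:50–14:00.
Chen → UTC: 07:25–08:10, 10:35–12:25, 12:30–15:40.
Priya → UTC: 04:00–07:10, 09:00–09:55, 12:10–12:25, 13:20–13:55.
Sven → UTC: 06:50–07:05, 08:20–08:50, 10:25–13:00.
Alice ∩ Elena: 14:30–14:35.
Alice ∩ Elena ∩ Hiro: (none).
Alice ∩ Elena ∩ Hiro ∩ Chen: (none).
Alice ∩ Elena ∩ Hiro ∩ Chen ∩ Priya: (none).
Alice ∩ Elena ∩ Hiro ∩ Chen ∩ Priya ∩ Sven: (none).
Windows ≥ 90 min: (none).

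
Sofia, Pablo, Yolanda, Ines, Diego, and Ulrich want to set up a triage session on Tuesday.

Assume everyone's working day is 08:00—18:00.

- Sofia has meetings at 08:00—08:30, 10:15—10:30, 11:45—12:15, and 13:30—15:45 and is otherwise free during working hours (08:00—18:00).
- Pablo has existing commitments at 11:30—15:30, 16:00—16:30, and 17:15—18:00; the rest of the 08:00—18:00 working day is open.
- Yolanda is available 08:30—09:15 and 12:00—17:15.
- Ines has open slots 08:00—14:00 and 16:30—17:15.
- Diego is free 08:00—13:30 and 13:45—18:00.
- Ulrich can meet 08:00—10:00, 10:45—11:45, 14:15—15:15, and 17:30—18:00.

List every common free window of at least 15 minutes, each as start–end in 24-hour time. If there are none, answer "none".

Sofia free within 08:00–18:00: 08:30–10:15, 10:30–11:45, 12:15–13:30, 15:45–18:00.
Pablo free within 08:00–18:00: 08:00–11:30, 15:30–16:00, 16:30–17:15.
Sofia ∩ Pablo: 08:30–10:15, 10:30–11:30, 15:45–16:00, 16:30–17:15.
Sofia ∩ Pablo ∩ Yolanda: 08:30–09:15, 15:45–16:00, 16:30–17:15.
Sofia ∩ Pablo ∩ Yolanda ∩ Ines: 08:30–09:15, 16:30–17:15.
Sofia ∩ Pablo ∩ Yolanda ∩ Ines ∩ Diego: 08:30–09:15, 16:30–17:15.
Sofia ∩ Pablo ∩ Yolanda ∩ Ines ∩ Diego ∩ Ulrich: 08:30–09:15.
Windows ≥ 15 min: 08:30–09:15.

08:30–09:15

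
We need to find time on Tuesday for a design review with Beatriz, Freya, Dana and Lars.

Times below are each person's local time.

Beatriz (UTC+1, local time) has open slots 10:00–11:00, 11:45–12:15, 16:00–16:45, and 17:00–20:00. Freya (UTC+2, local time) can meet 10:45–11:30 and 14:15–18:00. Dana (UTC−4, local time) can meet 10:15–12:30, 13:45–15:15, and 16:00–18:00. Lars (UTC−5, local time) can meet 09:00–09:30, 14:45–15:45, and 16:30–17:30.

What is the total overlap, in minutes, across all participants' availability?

0 minutes

Beatriz → UTC: 09:00–10:00, 10:45–11:15, 15:00–15:45, 16:00–19:00.
Freya → UTC: 08:45–09:30, 12:15–16:00.
Dana → UTC: 14:15–16:30, 17:45–19:15, 20:00–22:00.
Lars → UTC: 14:00–14:30, 19:45–20:45, 21:30–22:30.
Beatriz ∩ Freya: 09:00–09:30, 15:00–15:45.
Beatriz ∩ Freya ∩ Dana: 15:00–15:45.
Beatriz ∩ Freya ∩ Dana ∩ Lars: (none).
Total common minutes: 0.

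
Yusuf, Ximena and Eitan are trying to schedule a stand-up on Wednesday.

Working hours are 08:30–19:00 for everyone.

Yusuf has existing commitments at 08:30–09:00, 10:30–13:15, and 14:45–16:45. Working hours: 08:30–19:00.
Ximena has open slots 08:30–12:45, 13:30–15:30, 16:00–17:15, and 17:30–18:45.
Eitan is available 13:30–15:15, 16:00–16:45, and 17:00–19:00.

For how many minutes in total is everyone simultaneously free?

165 minutes

Yusuf free within 08:30–19:00: 09:00–10:30, 13:15–14:45, 16:45–19:00.
Yusuf ∩ Ximena: 09:00–10:30, 13:30–14:45, 16:45–17:15, 17:30–18:45.
Yusuf ∩ Ximena ∩ Eitan: 13:30–14:45, 17:00–17:15, 17:30–18:45.
Total common minutes: 75 + 15 + 75 = 165.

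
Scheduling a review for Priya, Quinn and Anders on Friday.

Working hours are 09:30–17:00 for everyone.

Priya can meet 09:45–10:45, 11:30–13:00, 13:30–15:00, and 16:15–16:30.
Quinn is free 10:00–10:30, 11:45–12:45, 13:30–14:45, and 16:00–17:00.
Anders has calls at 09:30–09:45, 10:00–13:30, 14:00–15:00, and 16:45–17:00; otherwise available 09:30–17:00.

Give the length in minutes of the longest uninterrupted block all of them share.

Anders free within 09:30–17:00: 09:45–10:00, 13:30–14:00, 15:00–16:45.
Priya ∩ Quinn: 10:00–10:30, 11:45–12:45, 13:30–14:45, 16:15–16:30.
Priya ∩ Quinn ∩ Anders: 13:30–14:00, 16:15–16:30.
Common window lengths: 30, 15 min; longest is 30.

30 minutes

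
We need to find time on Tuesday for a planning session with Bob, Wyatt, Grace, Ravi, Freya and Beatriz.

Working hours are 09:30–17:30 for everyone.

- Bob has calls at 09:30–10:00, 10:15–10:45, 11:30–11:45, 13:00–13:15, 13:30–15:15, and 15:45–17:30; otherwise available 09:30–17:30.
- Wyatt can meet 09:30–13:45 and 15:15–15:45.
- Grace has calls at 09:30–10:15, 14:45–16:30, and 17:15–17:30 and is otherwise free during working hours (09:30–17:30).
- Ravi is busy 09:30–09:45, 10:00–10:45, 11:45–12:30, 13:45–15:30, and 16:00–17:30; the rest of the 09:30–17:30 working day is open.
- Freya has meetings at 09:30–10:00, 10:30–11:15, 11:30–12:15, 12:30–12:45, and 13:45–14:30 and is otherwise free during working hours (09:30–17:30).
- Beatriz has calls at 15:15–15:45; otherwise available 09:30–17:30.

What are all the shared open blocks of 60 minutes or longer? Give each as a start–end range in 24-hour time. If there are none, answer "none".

none

Bob free within 09:30–17:30: 10:00–10:15, 10:45–11:30, 11:45–13:00, 13:15–13:30, 15:15–15:45.
Grace free within 09:30–17:30: 10:15–14:45, 16:30–17:15.
Ravi free within 09:30–17:30: 09:45–10:00, 10:45–11:45, 12:30–13:45, 15:30–16:00.
Freya free within 09:30–17:30: 10:00–10:30, 11:15–11:30, 12:15–12:30, 12:45–13:45, 14:30–17:30.
Beatriz free within 09:30–17:30: 09:30–15:15, 15:45–17:30.
Bob ∩ Wyatt: 10:00–10:15, 10:45–11:30, 11:45–13:00, 13:15–13:30, 15:15–15:45.
Bob ∩ Wyatt ∩ Grace: 10:45–11:30, 11:45–13:00, 13:15–13:30.
Bob ∩ Wyatt ∩ Grace ∩ Ravi: 10:45–11:30, 12:30–13:00, 13:15–13:30.
Bob ∩ Wyatt ∩ Grace ∩ Ravi ∩ Freya: 11:15–11:30, 12:45–13:00, 13:15–13:30.
Bob ∩ Wyatt ∩ Grace ∩ Ravi ∩ Freya ∩ Beatriz: 11:15–11:30, 12:45–13:00, 13:15–13:30.
Windows ≥ 60 min: (none).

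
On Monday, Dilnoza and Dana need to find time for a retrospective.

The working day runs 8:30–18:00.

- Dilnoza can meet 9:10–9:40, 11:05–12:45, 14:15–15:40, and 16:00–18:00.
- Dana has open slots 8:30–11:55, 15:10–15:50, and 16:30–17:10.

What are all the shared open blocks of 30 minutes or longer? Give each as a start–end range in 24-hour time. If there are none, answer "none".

09:10–09:40, 11:05–11:55, 15:10–15:40, 16:30–17:10

Dilnoza ∩ Dana: 09:10–09:40, 11:05–11:55, 15:10–15:40, 16:30–17:10.
Windows ≥ 30 min: 09:10–09:40, 11:05–11:55, 15:10–15:40, 16:30–17:10.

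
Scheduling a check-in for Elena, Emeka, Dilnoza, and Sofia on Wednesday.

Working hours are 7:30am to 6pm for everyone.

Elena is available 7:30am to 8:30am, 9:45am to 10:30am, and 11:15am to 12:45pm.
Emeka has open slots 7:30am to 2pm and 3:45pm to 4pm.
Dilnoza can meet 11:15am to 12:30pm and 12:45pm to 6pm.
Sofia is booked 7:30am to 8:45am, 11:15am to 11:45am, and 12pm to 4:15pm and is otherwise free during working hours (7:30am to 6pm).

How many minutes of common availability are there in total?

15 minutes

Sofia free within 07:30–18:00: 08:45–11:15, 11:45–12:00, 16:15–18:00.
Elena ∩ Emeka: 07:30–08:30, 09:45–10:30, 11:15–12:45.
Elena ∩ Emeka ∩ Dilnoza: 11:15–12:30.
Elena ∩ Emeka ∩ Dilnoza ∩ Sofia: 11:45–12:00.
Total common minutes: 15.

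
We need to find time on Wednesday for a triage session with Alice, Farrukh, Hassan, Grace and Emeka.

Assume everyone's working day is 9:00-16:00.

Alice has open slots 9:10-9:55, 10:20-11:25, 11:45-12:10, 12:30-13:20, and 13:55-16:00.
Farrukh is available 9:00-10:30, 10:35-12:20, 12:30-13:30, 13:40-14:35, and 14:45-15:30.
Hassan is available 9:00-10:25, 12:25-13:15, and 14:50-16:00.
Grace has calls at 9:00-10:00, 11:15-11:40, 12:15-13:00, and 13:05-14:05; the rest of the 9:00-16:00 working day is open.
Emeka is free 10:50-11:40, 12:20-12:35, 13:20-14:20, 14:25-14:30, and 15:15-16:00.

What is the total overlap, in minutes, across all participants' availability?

15 minutes

Grace free within 09:00–16:00: 10:00–11:15, 11:40–12:15, 13:00–13:05, 14:05–16:00.
Alice ∩ Farrukh: 09:10–09:55, 10:20–10:30, 10:35–11:25, 11:45–12:10, 12:30–13:20, 13:55–14:35, 14:45–15:30.
Alice ∩ Farrukh ∩ Hassan: 09:10–09:55, 10:20–10:25, 12:30–13:15, 14:50–15:30.
Alice ∩ Farrukh ∩ Hassan ∩ Grace: 10:20–10:25, 13:00–13:05, 14:50–15:30.
Alice ∩ Farrukh ∩ Hassan ∩ Grace ∩ Emeka: 15:15–15:30.
Total common minutes: 15.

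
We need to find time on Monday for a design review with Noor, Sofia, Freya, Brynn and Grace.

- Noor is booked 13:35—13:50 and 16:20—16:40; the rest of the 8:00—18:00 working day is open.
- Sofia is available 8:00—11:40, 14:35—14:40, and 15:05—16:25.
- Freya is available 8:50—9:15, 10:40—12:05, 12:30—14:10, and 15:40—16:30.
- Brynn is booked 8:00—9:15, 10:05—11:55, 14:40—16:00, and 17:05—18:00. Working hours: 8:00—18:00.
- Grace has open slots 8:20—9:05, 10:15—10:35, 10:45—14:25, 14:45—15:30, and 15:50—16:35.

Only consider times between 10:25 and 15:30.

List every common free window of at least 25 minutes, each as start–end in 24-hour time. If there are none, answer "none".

Noor free within 08:00–18:00: 08:00–13:35, 13:50–16:20, 16:40–18:00.
Brynn free within 08:00–18:00: 09:15–10:05, 11:55–14:40, 16:00–17:05.
Noor ∩ Sofia: 08:00–11:40, 14:35–14:40, 15:05–16:20.
Noor ∩ Sofia ∩ Freya: 08:50–09:15, 10:40–11:40, 15:40–16:20.
Noor ∩ Sofia ∩ Freya ∩ Brynn: 16:00–16:20.
Noor ∩ Sofia ∩ Freya ∩ Brynn ∩ Grace: 16:00–16:20.
Restricted to 10:25–15:30: (none).
Windows ≥ 25 min: (none).

none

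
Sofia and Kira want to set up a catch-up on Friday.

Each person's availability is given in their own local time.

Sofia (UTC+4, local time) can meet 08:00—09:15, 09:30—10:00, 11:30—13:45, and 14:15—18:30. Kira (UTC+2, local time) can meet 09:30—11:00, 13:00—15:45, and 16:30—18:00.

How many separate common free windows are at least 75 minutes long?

Sofia → UTC: 04:00–05:15, 05:30–06:00, 07:30–09:45, 10:15–14:30.
Kira → UTC: 07:30–09:00, 11:00–13:45, 14:30–16:00.
Sofia ∩ Kira: 07:30–09:00, 11:00–13:45.
Windows ≥ 75 min: 07:30–09:00, 11:00–13:45.
That's 2 windows.

2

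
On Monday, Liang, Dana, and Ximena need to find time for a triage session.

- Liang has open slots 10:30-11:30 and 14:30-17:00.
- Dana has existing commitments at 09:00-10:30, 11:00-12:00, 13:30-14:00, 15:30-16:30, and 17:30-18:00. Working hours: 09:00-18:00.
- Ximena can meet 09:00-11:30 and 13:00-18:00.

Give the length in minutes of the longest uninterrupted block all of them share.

60 minutes

Dana free within 09:00–18:00: 10:30–11:00, 12:00–13:30, 14:00–15:30, 16:30–17:30.
Liang ∩ Dana: 10:30–11:00, 14:30–15:30, 16:30–17:00.
Liang ∩ Dana ∩ Ximena: 10:30–11:00, 14:30–15:30, 16:30–17:00.
Common window lengths: 30, 60, 30 min; longest is 60.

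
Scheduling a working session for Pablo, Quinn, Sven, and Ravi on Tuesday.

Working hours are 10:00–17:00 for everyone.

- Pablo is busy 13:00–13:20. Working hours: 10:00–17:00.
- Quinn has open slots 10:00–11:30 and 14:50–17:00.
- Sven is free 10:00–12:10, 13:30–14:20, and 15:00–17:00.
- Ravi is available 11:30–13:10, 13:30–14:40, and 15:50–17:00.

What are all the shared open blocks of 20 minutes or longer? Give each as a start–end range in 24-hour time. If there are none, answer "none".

15:50–17:00

Pablo free within 10:00–17:00: 10:00–13:00, 13:20–17:00.
Pablo ∩ Quinn: 10:00–11:30, 14:50–17:00.
Pablo ∩ Quinn ∩ Sven: 10:00–11:30, 15:00–17:00.
Pablo ∩ Quinn ∩ Sven ∩ Ravi: 15:50–17:00.
Windows ≥ 20 min: 15:50–17:00.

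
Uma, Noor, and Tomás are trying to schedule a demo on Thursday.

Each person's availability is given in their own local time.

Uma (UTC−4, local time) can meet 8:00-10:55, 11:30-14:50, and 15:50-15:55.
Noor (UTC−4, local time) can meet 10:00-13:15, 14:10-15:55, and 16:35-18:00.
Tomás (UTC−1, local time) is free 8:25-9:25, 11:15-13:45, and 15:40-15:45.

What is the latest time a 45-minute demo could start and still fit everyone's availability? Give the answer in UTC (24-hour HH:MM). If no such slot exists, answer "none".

Uma → UTC: 12:00–14:55, 15:30–18:50, 19:50–19:55.
Noor → UTC: 14:00–17:15, 18:10–19:55, 20:35–22:00.
Tomás → UTC: 09:25–10:25, 12:15–14:45, 16:40–16:45.
Uma ∩ Noor: 14:00–14:55, 15:30–17:15, 18:10–18:50, 19:50–19:55.
Uma ∩ Noor ∩ Tomás: 14:00–14:45, 16:40–16:45.
Windows ≥ 45 min: 14:00–14:45.
Latest start in the last window 14:00–14:45 is 14:45 − 45 min = 14:00.

14:00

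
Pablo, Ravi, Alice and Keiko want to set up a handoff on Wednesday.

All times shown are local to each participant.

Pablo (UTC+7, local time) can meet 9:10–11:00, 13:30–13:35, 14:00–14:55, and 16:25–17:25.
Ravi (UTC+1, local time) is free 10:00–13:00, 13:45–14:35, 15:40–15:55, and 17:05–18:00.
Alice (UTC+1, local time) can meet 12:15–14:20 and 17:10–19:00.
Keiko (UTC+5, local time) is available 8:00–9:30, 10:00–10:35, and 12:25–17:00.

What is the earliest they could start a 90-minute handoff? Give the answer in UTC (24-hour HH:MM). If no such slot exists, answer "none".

none

Pablo → UTC: 02:10–04:00, 06:30–06:35, 07:00–07:55, 09:25–10:25.
Ravi → UTC: 09:00–12:00, 12:45–13:35, 14:40–14:55, 16:05–17:00.
Alice → UTC: 11:15–13:20, 16:10–18:00.
Keiko → UTC: 03:00–04:30, 05:00–05:35, 07:25–12:00.
Pablo ∩ Ravi: 09:25–10:25.
Pablo ∩ Ravi ∩ Alice: (none).
Pablo ∩ Ravi ∩ Alice ∩ Keiko: (none).
Windows ≥ 90 min: (none).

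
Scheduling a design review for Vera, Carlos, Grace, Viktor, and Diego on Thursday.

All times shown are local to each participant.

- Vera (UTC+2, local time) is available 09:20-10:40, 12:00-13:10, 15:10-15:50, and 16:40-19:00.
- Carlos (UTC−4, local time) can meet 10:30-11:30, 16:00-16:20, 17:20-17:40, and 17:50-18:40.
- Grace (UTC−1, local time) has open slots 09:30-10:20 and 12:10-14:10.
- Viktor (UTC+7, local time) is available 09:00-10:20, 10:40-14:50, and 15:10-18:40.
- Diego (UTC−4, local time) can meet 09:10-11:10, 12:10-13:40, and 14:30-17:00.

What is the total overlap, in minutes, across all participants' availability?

0 minutes

Vera → UTC: 07:20–08:40, 10:00–11:10, 13:10–13:50, 14:40–17:00.
Carlos → UTC: 14:30–15:30, 20:00–20:20, 21:20–21:40, 21:50–22:40.
Grace → UTC: 10:30–11:20, 13:10–15:10.
Viktor → UTC: 02:00–03:20, 03:40–07:50, 08:10–11:40.
Diego → UTC: 13:10–15:10, 16:10–17:40, 18:30–21:00.
Vera ∩ Carlos: 14:40–15:30.
Vera ∩ Carlos ∩ Grace: 14:40–15:10.
Vera ∩ Carlos ∩ Grace ∩ Viktor: (none).
Vera ∩ Carlos ∩ Grace ∩ Viktor ∩ Diego: (none).
Total common minutes: 0.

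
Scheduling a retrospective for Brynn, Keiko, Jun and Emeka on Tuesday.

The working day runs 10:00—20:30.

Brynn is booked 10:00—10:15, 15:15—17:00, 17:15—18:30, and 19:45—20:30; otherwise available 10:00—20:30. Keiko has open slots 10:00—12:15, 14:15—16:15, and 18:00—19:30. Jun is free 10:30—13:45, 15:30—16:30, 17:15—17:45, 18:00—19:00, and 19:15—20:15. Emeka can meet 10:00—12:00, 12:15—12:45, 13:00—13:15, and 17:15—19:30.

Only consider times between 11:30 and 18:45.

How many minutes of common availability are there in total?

45 minutes

Brynn free within 10:00–20:30: 10:15–15:15, 17:00–17:15, 18:30–19:45.
Brynn ∩ Keiko: 10:15–12:15, 14:15–15:15, 18:30–19:30.
Brynn ∩ Keiko ∩ Jun: 10:30–12:15, 18:30–19:00, 19:15–19:30.
Brynn ∩ Keiko ∩ Jun ∩ Emeka: 10:30–12:00, 18:30–19:00, 19:15–19:30.
Restricted to 11:30–18:45: 11:30–12:00, 18:30–18:45.
Total common minutes: 30 + 15 = 45.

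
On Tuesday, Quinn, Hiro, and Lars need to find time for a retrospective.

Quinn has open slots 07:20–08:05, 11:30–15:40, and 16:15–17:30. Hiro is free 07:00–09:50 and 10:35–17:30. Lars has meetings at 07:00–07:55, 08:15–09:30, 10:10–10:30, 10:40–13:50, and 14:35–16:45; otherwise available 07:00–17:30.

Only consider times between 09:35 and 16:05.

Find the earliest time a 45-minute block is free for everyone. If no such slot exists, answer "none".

Lars free within 07:00–17:30: 07:55–08:15, 09:30–10:10, 10:30–10:40, 13:50–14:35, 16:45–17:30.
Quinn ∩ Hiro: 07:20–08:05, 11:30–15:40, 16:15–17:30.
Quinn ∩ Hiro ∩ Lars: 07:55–08:05, 13:50–14:35, 16:45–17:30.
Restricted to 09:35–16:05: 13:50–14:35.
Windows ≥ 45 min: 13:50–14:35.
Earliest such window starts at 13:50.

13:50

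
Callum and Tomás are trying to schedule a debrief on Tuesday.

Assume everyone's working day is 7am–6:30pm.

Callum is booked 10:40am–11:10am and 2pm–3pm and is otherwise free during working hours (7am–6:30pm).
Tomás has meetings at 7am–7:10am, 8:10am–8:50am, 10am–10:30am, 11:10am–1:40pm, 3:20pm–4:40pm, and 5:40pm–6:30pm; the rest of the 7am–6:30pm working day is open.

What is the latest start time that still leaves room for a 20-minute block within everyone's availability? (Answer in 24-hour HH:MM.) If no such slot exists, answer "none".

Callum free within 07:00–18:30: 07:00–10:40, 11:10–14:00, 15:00–18:30.
Tomás free within 07:00–18:30: 07:10–08:10, 08:50–10:00, 10:30–11:10, 13:40–15:20, 16:40–17:40.
Callum ∩ Tomás: 07:10–08:10, 08:50–10:00, 10:30–10:40, 13:40–14:00, 15:00–15:20, 16:40–17:40.
Windows ≥ 20 min: 07:10–08:10, 08:50–10:00, 13:40–14:00, 15:00–15:20, 16:40–17:40.
Latest start in the last window 16:40–17:40 is 17:40 − 20 min = 17:20.

17:20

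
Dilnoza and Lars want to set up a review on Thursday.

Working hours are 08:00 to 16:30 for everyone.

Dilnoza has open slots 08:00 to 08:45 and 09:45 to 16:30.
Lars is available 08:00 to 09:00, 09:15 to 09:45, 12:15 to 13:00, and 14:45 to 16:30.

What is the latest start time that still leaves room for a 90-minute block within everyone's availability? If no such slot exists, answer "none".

15:00

Dilnoza ∩ Lars: 08:00–08:45, 12:15–13:00, 14:45–16:30.
Windows ≥ 90 min: 14:45–16:30.
Latest start in the last window 14:45–16:30 is 16:30 − 90 min = 15:00.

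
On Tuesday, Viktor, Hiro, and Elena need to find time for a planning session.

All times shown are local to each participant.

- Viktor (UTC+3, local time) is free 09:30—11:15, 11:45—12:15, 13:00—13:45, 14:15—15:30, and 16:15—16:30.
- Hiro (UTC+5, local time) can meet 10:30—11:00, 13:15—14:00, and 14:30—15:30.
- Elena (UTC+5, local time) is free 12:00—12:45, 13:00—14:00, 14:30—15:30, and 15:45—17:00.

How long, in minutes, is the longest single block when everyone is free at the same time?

Viktor → UTC: 06:30–08:15, 08:45–09:15, 10:00–10:45, 11:15–12:30, 13:15–13:30.
Hiro → UTC: 05:30–06:00, 08:15–09:00, 09:30–10:30.
Elena → UTC: 07:00–07:45, 08:00–09:00, 09:30–10:30, 10:45–12:00.
Viktor ∩ Hiro: 08:45–09:00, 10:00–10:30.
Viktor ∩ Hiro ∩ Elena: 08:45–09:00, 10:00–10:30.
Common window lengths: 15, 30 min; longest is 30.

30 minutes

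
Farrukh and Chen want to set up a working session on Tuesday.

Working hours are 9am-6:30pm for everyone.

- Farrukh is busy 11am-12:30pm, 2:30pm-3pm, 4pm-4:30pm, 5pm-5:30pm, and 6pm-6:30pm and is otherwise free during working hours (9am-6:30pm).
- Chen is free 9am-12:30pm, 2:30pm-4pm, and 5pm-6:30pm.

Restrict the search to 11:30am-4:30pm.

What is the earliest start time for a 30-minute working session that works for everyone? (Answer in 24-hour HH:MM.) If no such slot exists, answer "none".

15:00

Farrukh free within 09:00–18:30: 09:00–11:00, 12:30–14:30, 15:00–16:00, 16:30–17:00, 17:30–18:00.
Farrukh ∩ Chen: 09:00–11:00, 15:00–16:00, 17:30–18:00.
Restricted to 11:30–16:30: 15:00–16:00.
Windows ≥ 30 min: 15:00–16:00.
Earliest such window starts at 15:00.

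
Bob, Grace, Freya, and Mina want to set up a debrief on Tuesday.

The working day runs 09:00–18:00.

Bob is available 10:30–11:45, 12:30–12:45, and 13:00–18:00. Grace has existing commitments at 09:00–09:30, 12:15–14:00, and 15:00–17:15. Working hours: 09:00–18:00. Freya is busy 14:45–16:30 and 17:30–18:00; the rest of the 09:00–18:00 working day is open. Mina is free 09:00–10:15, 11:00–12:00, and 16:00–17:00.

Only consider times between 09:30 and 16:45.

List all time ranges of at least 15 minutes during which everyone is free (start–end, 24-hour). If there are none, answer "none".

11:00–11:45

Grace free within 09:00–18:00: 09:30–12:15, 14:00–15:00, 17:15–18:00.
Freya free within 09:00–18:00: 09:00–14:45, 16:30–17:30.
Bob ∩ Grace: 10:30–11:45, 14:00–15:00, 17:15–18:00.
Bob ∩ Grace ∩ Freya: 10:30–11:45, 14:00–14:45, 17:15–17:30.
Bob ∩ Grace ∩ Freya ∩ Mina: 11:00–11:45.
Restricted to 09:30–16:45: 11:00–11:45.
Windows ≥ 15 min: 11:00–11:45.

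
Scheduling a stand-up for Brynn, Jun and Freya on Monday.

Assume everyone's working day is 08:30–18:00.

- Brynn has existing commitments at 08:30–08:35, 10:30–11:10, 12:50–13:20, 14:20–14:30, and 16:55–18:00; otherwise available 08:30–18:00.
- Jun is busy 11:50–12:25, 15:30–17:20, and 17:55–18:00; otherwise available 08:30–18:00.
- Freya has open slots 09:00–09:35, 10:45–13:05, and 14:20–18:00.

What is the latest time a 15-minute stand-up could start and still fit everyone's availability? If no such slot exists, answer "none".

Brynn free within 08:30–18:00: 08:35–10:30, 11:10–12:50, 13:20–14:20, 14:30–16:55.
Jun free within 08:30–18:00: 08:30–11:50, 12:25–15:30, 17:20–17:55.
Brynn ∩ Jun: 08:35–10:30, 11:10–11:50, 12:25–12:50, 13:20–14:20, 14:30–15:30.
Brynn ∩ Jun ∩ Freya: 09:00–09:35, 11:10–11:50, 12:25–12:50, 14:30–15:30.
Windows ≥ 15 min: 09:00–09:35, 11:10–11:50, 12:25–12:50, 14:30–15:30.
Latest start in the last window 14:30–15:30 is 15:30 − 15 min = 15:15.

15:15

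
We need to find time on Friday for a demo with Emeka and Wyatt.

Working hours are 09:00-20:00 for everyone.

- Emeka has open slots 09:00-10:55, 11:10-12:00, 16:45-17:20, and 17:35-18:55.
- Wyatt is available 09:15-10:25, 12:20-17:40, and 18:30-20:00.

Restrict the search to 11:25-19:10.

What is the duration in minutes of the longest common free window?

Emeka ∩ Wyatt: 09:15–10:25, 16:45–17:20, 17:35–17:40, 18:30–18:55.
Restricted to 11:25–19:10: 16:45–17:20, 17:35–17:40, 18:30–18:55.
Common window lengths: 35, 5, 25 min; longest is 35.

35 minutes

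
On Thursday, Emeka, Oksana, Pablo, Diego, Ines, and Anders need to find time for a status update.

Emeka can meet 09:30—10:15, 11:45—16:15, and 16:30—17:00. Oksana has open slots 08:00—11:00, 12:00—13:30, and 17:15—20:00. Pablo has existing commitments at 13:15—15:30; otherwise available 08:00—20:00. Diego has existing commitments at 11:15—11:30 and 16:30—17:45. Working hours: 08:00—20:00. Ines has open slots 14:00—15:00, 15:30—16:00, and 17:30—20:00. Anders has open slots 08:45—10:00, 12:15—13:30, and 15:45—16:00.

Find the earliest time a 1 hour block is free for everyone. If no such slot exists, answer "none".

Pablo free within 08:00–20:00: 08:00–13:15, 15:30–20:00.
Diego free within 08:00–20:00: 08:00–11:15, 11:30–16:30, 17:45–20:00.
Emeka ∩ Oksana: 09:30–10:15, 12:00–13:30.
Emeka ∩ Oksana ∩ Pablo: 09:30–10:15, 12:00–13:15.
Emeka ∩ Oksana ∩ Pablo ∩ Diego: 09:30–10:15, 12:00–13:15.
Emeka ∩ Oksana ∩ Pablo ∩ Diego ∩ Ines: (none).
Emeka ∩ Oksana ∩ Pablo ∩ Diego ∩ Ines ∩ Anders: (none).
Windows ≥ 60 min: (none).

none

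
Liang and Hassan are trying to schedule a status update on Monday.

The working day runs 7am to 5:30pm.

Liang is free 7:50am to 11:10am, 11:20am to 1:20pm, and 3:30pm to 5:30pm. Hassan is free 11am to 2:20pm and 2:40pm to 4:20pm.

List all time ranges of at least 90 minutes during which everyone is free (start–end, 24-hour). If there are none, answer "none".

11:20–13:20

Liang ∩ Hassan: 11:00–11:10, 11:20–13:20, 15:30–16:20.
Windows ≥ 90 min: 11:20–13:20.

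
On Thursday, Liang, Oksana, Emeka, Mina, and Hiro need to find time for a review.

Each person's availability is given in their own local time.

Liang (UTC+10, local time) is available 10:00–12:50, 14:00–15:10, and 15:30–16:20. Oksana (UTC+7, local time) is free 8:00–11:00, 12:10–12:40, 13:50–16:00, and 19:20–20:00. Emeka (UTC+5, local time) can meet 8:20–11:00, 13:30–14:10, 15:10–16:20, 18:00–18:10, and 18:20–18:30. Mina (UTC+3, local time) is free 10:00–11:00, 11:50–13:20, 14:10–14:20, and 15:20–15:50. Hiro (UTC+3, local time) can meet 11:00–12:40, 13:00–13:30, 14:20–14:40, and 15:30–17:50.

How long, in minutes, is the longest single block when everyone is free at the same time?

Liang → UTC: 00:00–02:50, 04:00–05:10, 05:30–06:20.
Oksana → UTC: 01:00–04:00, 05:10–05:40, 06:50–09:00, 12:20–13:00.
Emeka → UTC: 03:20–06:00, 08:30–09:10, 10:10–11:20, 13:00–13:10, 13:20–13:30.
Mina → UTC: 07:00–08:00, 08:50–10:20, 11:10–11:20, 12:20–12:50.
Hiro → UTC: 08:00–09:40, 10:00–10:30, 11:20–11:40, 12:30–14:50.
Liang ∩ Oksana: 01:00–02:50, 05:30–05:40.
Liang ∩ Oksana ∩ Emeka: 05:30–05:40.
Liang ∩ Oksana ∩ Emeka ∩ Mina: (none).
Liang ∩ Oksana ∩ Emeka ∩ Mina ∩ Hiro: (none).
No common window.

0 minutes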